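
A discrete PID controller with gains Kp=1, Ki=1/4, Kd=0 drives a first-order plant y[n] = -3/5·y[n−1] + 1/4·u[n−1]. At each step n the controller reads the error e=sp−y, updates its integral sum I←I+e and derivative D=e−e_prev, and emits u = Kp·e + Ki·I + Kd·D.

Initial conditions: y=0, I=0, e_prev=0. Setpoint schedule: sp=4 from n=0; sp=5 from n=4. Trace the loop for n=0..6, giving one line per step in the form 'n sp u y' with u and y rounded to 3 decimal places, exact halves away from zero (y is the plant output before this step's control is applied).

(exact arithmetic carried between steps; '≈' marks a value shown rounded to 6 d.p. or computed from one; I and e_prev carry over from the previous line; the table rounds u and y to 3 d.p., halves away from zero)
n=0: y=0, sp=4, e=sp−y=4; I=4, D=e−e_prev=4; u=1·4+1/4·4+0·4=5; next y=-3/5·0+1/4·5=1.25
n=1: y=1.25, sp=4, e=sp−y=2.75; I=6.75, D=e−e_prev=-1.25; u=1·2.75+1/4·6.75+0·(-1.25)=4.4375; next y=-3/5·1.25+1/4·4.4375=0.359375
n=2: y=0.359375, sp=4, e=sp−y=3.640625; I=10.390625, D=e−e_prev=0.890625; u=1·3.640625+1/4·10.390625+0·0.890625≈6.238281; next y=-3/5·0.359375+1/4·6.238281≈1.343945
n=3: y≈1.343945, sp=4, e=sp−y≈2.656055; I≈13.046680, D=e−e_prev≈-0.984570; u=1·2.656055+1/4·13.046680+0·(-0.984570)≈5.917725; next y=-3/5·1.343945+1/4·5.917725≈0.673064
n=4: y≈0.673064, sp=5, e=sp−y≈4.326936; I≈17.373616, D=e−e_prev≈1.670881; u=1·4.326936+1/4·17.373616+0·1.670881≈8.670340; next y=-3/5·0.673064+1/4·8.670340≈1.763747
n=5: y≈1.763747, sp=5, e=sp−y≈3.236253; I≈20.609869, D=e−e_prev≈-1.090683; u=1·3.236253+1/4·20.609869+0·(-1.090683)≈8.388721; next y=-3/5·1.763747+1/4·8.388721≈1.038932
n=6: y≈1.038932, sp=5, e=sp−y≈3.961068; I≈24.570937, D=e−e_prev≈0.724814; u=1·3.961068+1/4·24.570937+0·0.724814≈10.103802; next y=-3/5·1.038932+1/4·10.103802≈1.902591

0 4 5.000 0.000
1 4 4.438 1.250
2 4 6.238 0.359
3 4 5.918 1.344
4 5 8.670 0.673
5 5 8.389 1.764
6 5 10.104 1.039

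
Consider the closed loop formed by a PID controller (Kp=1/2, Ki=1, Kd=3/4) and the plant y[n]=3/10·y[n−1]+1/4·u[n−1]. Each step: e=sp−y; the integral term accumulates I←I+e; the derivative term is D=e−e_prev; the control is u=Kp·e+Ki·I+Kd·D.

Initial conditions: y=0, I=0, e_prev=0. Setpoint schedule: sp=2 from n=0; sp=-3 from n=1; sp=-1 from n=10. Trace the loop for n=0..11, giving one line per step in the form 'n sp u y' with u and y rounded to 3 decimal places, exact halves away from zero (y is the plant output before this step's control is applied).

(exact arithmetic carried between steps; '≈' marks a value shown rounded to 6 d.p. or computed from one; I and e_prev carry over from the previous line; the table rounds u and y to 3 d.p., halves away from zero)
n=0: y=0, sp=2, e=sp−y=2; I=2, D=e−e_prev=2; u=1/2·2+1·2+3/4·2=4.5; next y=3/10·0+1/4·4.5=1.125
n=1: y=1.125, sp=-3, e=sp−y=-4.125; I=-2.125, D=e−e_prev=-6.125; u=1/2·(-4.125)+1·(-2.125)+3/4·(-6.125)=-8.78125; next y=3/10·1.125+1/4·(-8.78125)≈-1.857813
n=2: y≈-1.857813, sp=-3, e=sp−y≈-1.142188; I≈-3.267188, D=e−e_prev≈2.982813; u=1/2·(-1.142188)+1·(-3.267188)+3/4·2.982813≈-1.601172; next y=3/10·(-1.857813)+1/4·(-1.601172)≈-0.957637
n=3: y≈-0.957637, sp=-3, e=sp−y≈-2.042363; I≈-5.309551, D=e−e_prev≈-0.900176; u=1/2·(-2.042363)+1·(-5.309551)+3/4·(-0.900176)≈-7.005864; next y=3/10·(-0.957637)+1/4·(-7.005864)≈-2.038757
n=4: y≈-2.038757, sp=-3, e=sp−y≈-0.961243; I≈-6.270794, D=e−e_prev≈1.081120; u=1/2·(-0.961243)+1·(-6.270794)+3/4·1.081120≈-5.940575; next y=3/10·(-2.038757)+1/4·(-5.940575)≈-2.096771
n=5: y≈-2.096771, sp=-3, e=sp−y≈-0.903229; I≈-7.174023, D=e−e_prev≈0.058014; u=1/2·(-0.903229)+1·(-7.174023)+3/4·0.058014≈-7.582127; next y=3/10·(-2.096771)+1/4·(-7.582127)≈-2.524563
n=6: y≈-2.524563, sp=-3, e=sp−y≈-0.475437; I≈-7.649460, D=e−e_prev≈0.427792; u=1/2·(-0.475437)+1·(-7.649460)+3/4·0.427792≈-7.566334; next y=3/10·(-2.524563)+1/4·(-7.566334)≈-2.648952
n=7: y≈-2.648952, sp=-3, e=sp−y≈-0.351048; I≈-8.000507, D=e−e_prev≈0.124389; u=1/2·(-0.351048)+1·(-8.000507)+3/4·0.124389≈-8.082739; next y=3/10·(-2.648952)+1/4·(-8.082739)≈-2.815371
n=8: y≈-2.815371, sp=-3, e=sp−y≈-0.184629; I≈-8.185137, D=e−e_prev≈0.166418; u=1/2·(-0.184629)+1·(-8.185137)+3/4·0.166418≈-8.152638; next y=3/10·(-2.815371)+1/4·(-8.152638)≈-2.882771
n=9: y≈-2.882771, sp=-3, e=sp−y≈-0.117229; I≈-8.302366, D=e−e_prev≈0.067400; u=1/2·(-0.117229)+1·(-8.302366)+3/4·0.067400≈-8.310431; next y=3/10·(-2.882771)+1/4·(-8.310431)≈-2.942439
n=10: y≈-2.942439, sp=-1, e=sp−y≈1.942439; I≈-6.359927, D=e−e_prev≈2.059668; u=1/2·1.942439+1·(-6.359927)+3/4·2.059668≈-3.843957; next y=3/10·(-2.942439)+1/4·(-3.843957)≈-1.843721
n=11: y≈-1.843721, sp=-1, e=sp−y≈0.843721; I≈-5.516206, D=e−e_prev≈-1.098718; u=1/2·0.843721+1·(-5.516206)+3/4·(-1.098718)≈-5.918385; next y=3/10·(-1.843721)+1/4·(-5.918385)≈-2.032712

0 2 4.500 0.000
1 -3 -8.781 1.125
2 -3 -1.601 -1.858
3 -3 -7.006 -0.958
4 -3 -5.941 -2.039
5 -3 -7.582 -2.097
6 -3 -7.566 -2.525
7 -3 -8.083 -2.649
8 -3 -8.153 -2.815
9 -3 -8.310 -2.883
10 -1 -3.844 -2.942
11 -1 -5.918 -1.844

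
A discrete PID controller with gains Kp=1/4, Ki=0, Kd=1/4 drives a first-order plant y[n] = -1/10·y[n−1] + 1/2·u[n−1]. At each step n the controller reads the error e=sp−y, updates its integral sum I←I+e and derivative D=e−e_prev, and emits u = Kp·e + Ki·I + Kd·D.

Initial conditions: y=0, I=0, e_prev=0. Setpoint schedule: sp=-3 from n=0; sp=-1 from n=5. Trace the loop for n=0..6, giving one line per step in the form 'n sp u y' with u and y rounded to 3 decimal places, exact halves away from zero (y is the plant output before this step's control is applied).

(exact arithmetic carried between steps; '≈' marks a value shown rounded to 6 d.p. or computed from one; I and e_prev carry over from the previous line; the table rounds u and y to 3 d.p., halves away from zero)
n=0: y=0, sp=-3, e=sp−y=-3; I=-3, D=e−e_prev=-3; u=1/4·(-3)+0·(-3)+1/4·(-3)=-1.5; next y=-1/10·0+1/2·(-1.5)=-0.75
n=1: y=-0.75, sp=-3, e=sp−y=-2.25; I=-5.25, D=e−e_prev=0.75; u=1/4·(-2.25)+0·(-5.25)+1/4·0.75=-0.375; next y=-1/10·(-0.75)+1/2·(-0.375)=-0.1125
n=2: y=-0.1125, sp=-3, e=sp−y=-2.8875; I=-8.1375, D=e−e_prev=-0.6375; u=1/4·(-2.8875)+0·(-8.1375)+1/4·(-0.6375)=-0.88125; next y=-1/10·(-0.1125)+1/2·(-0.88125)=-0.429375
n=3: y=-0.429375, sp=-3, e=sp−y=-2.570625; I=-10.708125, D=e−e_prev=0.316875; u=1/4·(-2.570625)+0·(-10.708125)+1/4·0.316875≈-0.563438; next y=-1/10·(-0.429375)+1/2·(-0.563438)≈-0.238781
n=4: y≈-0.238781, sp=-3, e=sp−y≈-2.761219; I≈-13.469344, D=e−e_prev≈-0.190594; u=1/4·(-2.761219)+0·(-13.469344)+1/4·(-0.190594)≈-0.737953; next y=-1/10·(-0.238781)+1/2·(-0.737953)≈-0.345098
n=5: y≈-0.345098, sp=-1, e=sp−y≈-0.654902; I≈-14.124245, D=e−e_prev≈2.106317; u=1/4·(-0.654902)+0·(-14.124245)+1/4·2.106317≈0.362854; next y=-1/10·(-0.345098)+1/2·0.362854≈0.215937
n=6: y≈0.215937, sp=-1, e=sp−y≈-1.215937; I≈-15.340182, D=e−e_prev≈-0.561035; u=1/4·(-1.215937)+0·(-15.340182)+1/4·(-0.561035)≈-0.444243; next y=-1/10·0.215937+1/2·(-0.444243)≈-0.243715

0 -3 -1.500 0.000
1 -3 -0.375 -0.750
2 -3 -0.881 -0.113
3 -3 -0.563 -0.429
4 -3 -0.738 -0.239
5 -1 0.363 -0.345
6 -1 -0.444 0.216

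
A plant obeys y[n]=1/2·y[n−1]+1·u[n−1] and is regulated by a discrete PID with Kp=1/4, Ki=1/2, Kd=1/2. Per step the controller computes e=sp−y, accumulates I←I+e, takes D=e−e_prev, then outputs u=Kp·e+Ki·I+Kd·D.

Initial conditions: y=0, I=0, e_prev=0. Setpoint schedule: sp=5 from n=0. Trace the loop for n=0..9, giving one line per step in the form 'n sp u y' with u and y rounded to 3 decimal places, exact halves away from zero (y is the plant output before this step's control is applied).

(exact arithmetic carried between steps; '≈' marks a value shown rounded to 6 d.p. or computed from one; I and e_prev carry over from the previous line; the table rounds u and y to 3 d.p., halves away from zero)
n=0: y=0, sp=5, e=sp−y=5; I=5, D=e−e_prev=5; u=1/4·5+1/2·5+1/2·5=6.25; next y=1/2·0+1·6.25=6.25
n=1: y=6.25, sp=5, e=sp−y=-1.25; I=3.75, D=e−e_prev=-6.25; u=1/4·(-1.25)+1/2·3.75+1/2·(-6.25)=-1.5625; next y=1/2·6.25+1·(-1.5625)=1.5625
n=2: y=1.5625, sp=5, e=sp−y=3.4375; I=7.1875, D=e−e_prev=4.6875; u=1/4·3.4375+1/2·7.1875+1/2·4.6875=6.796875; next y=1/2·1.5625+1·6.796875=7.578125
n=3: y=7.578125, sp=5, e=sp−y=-2.578125; I=4.609375, D=e−e_prev=-6.015625; u=1/4·(-2.578125)+1/2·4.609375+1/2·(-6.015625)≈-1.347656; next y=1/2·7.578125+1·(-1.347656)≈2.441406
n=4: y≈2.441406, sp=5, e=sp−y≈2.558594; I≈7.167969, D=e−e_prev≈5.136719; u=1/4·2.558594+1/2·7.167969+1/2·5.136719≈6.791992; next y=1/2·2.441406+1·6.791992≈8.012695
n=5: y≈8.012695, sp=5, e=sp−y≈-3.012695; I≈4.155273, D=e−e_prev≈-5.571289; u=1/4·(-3.012695)+1/2·4.155273+1/2·(-5.571289)≈-1.461182; next y=1/2·8.012695+1·(-1.461182)≈2.545166
n=6: y≈2.545166, sp=5, e=sp−y≈2.454834; I≈6.610107, D=e−e_prev≈5.467529; u=1/4·2.454834+1/2·6.610107+1/2·5.467529≈6.652527; next y=1/2·2.545166+1·6.652527≈7.925110
n=7: y≈7.925110, sp=5, e=sp−y≈-2.925110; I≈3.684998, D=e−e_prev≈-5.379944; u=1/4·(-2.925110)+1/2·3.684998+1/2·(-5.379944)≈-1.578751; next y=1/2·7.925110+1·(-1.578751)≈2.383804
n=8: y≈2.383804, sp=5, e=sp−y≈2.616196; I≈6.301193, D=e−e_prev≈5.541306; u=1/4·2.616196+1/2·6.301193+1/2·5.541306≈6.575298; next y=1/2·2.383804+1·6.575298≈7.767200
n=9: y≈7.767200, sp=5, e=sp−y≈-2.767200; I≈3.533993, D=e−e_prev≈-5.383396; u=1/4·(-2.767200)+1/2·3.533993+1/2·(-5.383396)≈-1.616502; next y=1/2·7.767200+1·(-1.616502)≈2.267098

0 5 6.250 0.000
1 5 -1.563 6.250
2 5 6.797 1.563
3 5 -1.348 7.578
4 5 6.792 2.441
5 5 -1.461 8.013
6 5 6.653 2.545
7 5 -1.579 7.925
8 5 6.575 2.384
9 5 -1.617 7.767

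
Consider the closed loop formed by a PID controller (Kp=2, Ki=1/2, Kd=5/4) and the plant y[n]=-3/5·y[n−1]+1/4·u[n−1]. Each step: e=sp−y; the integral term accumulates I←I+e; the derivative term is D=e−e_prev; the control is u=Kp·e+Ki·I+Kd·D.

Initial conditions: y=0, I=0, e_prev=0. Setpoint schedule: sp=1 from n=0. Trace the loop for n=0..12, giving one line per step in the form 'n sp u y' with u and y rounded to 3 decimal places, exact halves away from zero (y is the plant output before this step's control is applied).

(exact arithmetic carried between steps; '≈' marks a value shown rounded to 6 d.p. or computed from one; I and e_prev carry over from the previous line; the table rounds u and y to 3 d.p., halves away from zero)
n=0: y=0, sp=1, e=sp−y=1; I=1, D=e−e_prev=1; u=2·1+1/2·1+5/4·1=3.75; next y=-3/5·0+1/4·3.75=0.9375
n=1: y=0.9375, sp=1, e=sp−y=0.0625; I=1.0625, D=e−e_prev=-0.9375; u=2·0.0625+1/2·1.0625+5/4·(-0.9375)=-0.515625; next y=-3/5·0.9375+1/4·(-0.515625)≈-0.691406
n=2: y≈-0.691406, sp=1, e=sp−y≈1.691406; I≈2.753906, D=e−e_prev≈1.628906; u=2·1.691406+1/2·2.753906+5/4·1.628906≈6.795898; next y=-3/5·(-0.691406)+1/4·6.795898≈2.113818
n=3: y≈2.113818, sp=1, e=sp−y≈-1.113818; I≈1.640088, D=e−e_prev≈-2.805225; u=2·(-1.113818)+1/2·1.640088+5/4·(-2.805225)≈-4.914124; next y=-3/5·2.113818+1/4·(-4.914124)≈-2.496822
n=4: y≈-2.496822, sp=1, e=sp−y≈3.496822; I≈5.136910, D=e−e_prev≈4.610640; u=2·3.496822+1/2·5.136910+5/4·4.610640≈15.325399; next y=-3/5·(-2.496822)+1/4·15.325399≈5.329443
n=5: y≈5.329443, sp=1, e=sp−y≈-4.329443; I≈0.807467, D=e−e_prev≈-7.826265; u=2·(-4.329443)+1/2·0.807467+5/4·(-7.826265)≈-18.037983; next y=-3/5·5.329443+1/4·(-18.037983)≈-7.707162
n=6: y≈-7.707162, sp=1, e=sp−y≈8.707162; I≈9.514628, D=e−e_prev≈13.036604; u=2·8.707162+1/2·9.514628+5/4·13.036604≈38.467393; next y=-3/5·(-7.707162)+1/4·38.467393≈14.241145
n=7: y≈14.241145, sp=1, e=sp−y≈-13.241145; I≈-3.726517, D=e−e_prev≈-21.948307; u=2·(-13.241145)+1/2·(-3.726517)+5/4·(-21.948307)≈-55.780932; next y=-3/5·14.241145+1/4·(-55.780932)≈-22.489920
n=8: y≈-22.489920, sp=1, e=sp−y≈23.489920; I≈19.763403, D=e−e_prev≈36.731065; u=2·23.489920+1/2·19.763403+5/4·36.731065≈102.775374; next y=-3/5·(-22.489920)+1/4·102.775374≈39.187796
n=9: y≈39.187796, sp=1, e=sp−y≈-38.187796; I≈-18.424392, D=e−e_prev≈-61.677716; u=2·(-38.187796)+1/2·(-18.424392)+5/4·(-61.677716)≈-162.684932; next y=-3/5·39.187796+1/4·(-162.684932)≈-64.183910
n=10: y≈-64.183910, sp=1, e=sp−y≈65.183910; I≈46.759518, D=e−e_prev≈103.371706; u=2·65.183910+1/2·46.759518+5/4·103.371706≈282.962212; next y=-3/5·(-64.183910)+1/4·282.962212≈109.250899
n=11: y≈109.250899, sp=1, e=sp−y≈-108.250899; I≈-61.491381, D=e−e_prev≈-173.434809; u=2·(-108.250899)+1/2·(-61.491381)+5/4·(-173.434809)≈-464.041000; next y=-3/5·109.250899+1/4·(-464.041000)≈-181.560789
n=12: y≈-181.560789, sp=1, e=sp−y≈182.560789; I≈121.069409, D=e−e_prev≈290.811688; u=2·182.560789+1/2·121.069409+5/4·290.811688≈789.170894; next y=-3/5·(-181.560789)+1/4·789.170894≈306.229197

0 1 3.750 0.000
1 1 -0.516 0.938
2 1 6.796 -0.691
3 1 -4.914 2.114
4 1 15.325 -2.497
5 1 -18.038 5.329
6 1 38.467 -7.707
7 1 -55.781 14.241
8 1 102.775 -22.490
9 1 -162.685 39.188
10 1 282.962 -64.184
11 1 -464.041 109.251
12 1 789.171 -181.561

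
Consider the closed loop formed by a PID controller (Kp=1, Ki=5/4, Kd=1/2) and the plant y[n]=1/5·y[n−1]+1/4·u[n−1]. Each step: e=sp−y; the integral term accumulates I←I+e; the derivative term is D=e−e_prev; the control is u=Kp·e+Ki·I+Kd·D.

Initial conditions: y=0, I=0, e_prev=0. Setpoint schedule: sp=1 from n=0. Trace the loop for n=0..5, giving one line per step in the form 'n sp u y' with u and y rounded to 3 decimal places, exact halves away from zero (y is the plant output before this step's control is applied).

0 1 2.750 0.000
1 1 1.609 0.688
2 1 2.750 0.540
3 1 2.548 0.795
4 1 2.930 0.796
5 1 2.922 0.892

(exact arithmetic carried between steps; '≈' marks a value shown rounded to 6 d.p. or computed from one; I and e_prev carry over from the previous line; the table rounds u and y to 3 d.p., halves away from zero)
n=0: y=0, sp=1, e=sp−y=1; I=1, D=e−e_prev=1; u=1·1+5/4·1+1/2·1=2.75; next y=1/5·0+1/4·2.75=0.6875
n=1: y=0.6875, sp=1, e=sp−y=0.3125; I=1.3125, D=e−e_prev=-0.6875; u=1·0.3125+5/4·1.3125+1/2·(-0.6875)=1.609375; next y=1/5·0.6875+1/4·1.609375≈0.539844
n=2: y≈0.539844, sp=1, e=sp−y≈0.460156; I≈1.772656, D=e−e_prev≈0.147656; u=1·0.460156+5/4·1.772656+1/2·0.147656≈2.749805; next y=1/5·0.539844+1/4·2.749805≈0.795420
n=3: y≈0.795420, sp=1, e=sp−y≈0.204580; I≈1.977236, D=e−e_prev≈-0.255576; u=1·0.204580+5/4·1.977236+1/2·(-0.255576)≈2.548337; next y=1/5·0.795420+1/4·2.548337≈0.796168
n=4: y≈0.796168, sp=1, e=sp−y≈0.203832; I≈2.181068, D=e−e_prev≈-0.000748; u=1·0.203832+5/4·2.181068+1/2·(-0.000748)≈2.929792; next y=1/5·0.796168+1/4·2.929792≈0.891682
n=5: y≈0.891682, sp=1, e=sp−y≈0.108318; I≈2.289386, D=e−e_prev≈-0.095513; u=1·0.108318+5/4·2.289386+1/2·(-0.095513)≈2.922294; next y=1/5·0.891682+1/4·2.922294≈0.908910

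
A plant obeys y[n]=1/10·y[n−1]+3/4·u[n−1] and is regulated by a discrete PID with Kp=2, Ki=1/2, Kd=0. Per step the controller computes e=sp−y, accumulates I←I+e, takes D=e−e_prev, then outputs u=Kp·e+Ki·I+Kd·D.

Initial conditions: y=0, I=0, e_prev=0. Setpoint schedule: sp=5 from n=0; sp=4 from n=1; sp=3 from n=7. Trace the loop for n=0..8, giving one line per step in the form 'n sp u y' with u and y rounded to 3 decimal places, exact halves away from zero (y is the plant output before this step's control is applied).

(exact arithmetic carried between steps; '≈' marks a value shown rounded to 6 d.p. or computed from one; I and e_prev carry over from the previous line; the table rounds u and y to 3 d.p., halves away from zero)
n=0: y=0, sp=5, e=sp−y=5; I=5, D=e−e_prev=5; u=2·5+1/2·5+0·5=12.5; next y=1/10·0+3/4·12.5=9.375
n=1: y=9.375, sp=4, e=sp−y=-5.375; I=-0.375, D=e−e_prev=-10.375; u=2·(-5.375)+1/2·(-0.375)+0·(-10.375)=-10.9375; next y=1/10·9.375+3/4·(-10.9375)=-7.265625
n=2: y=-7.265625, sp=4, e=sp−y=11.265625; I=10.890625, D=e−e_prev=16.640625; u=2·11.265625+1/2·10.890625+0·16.640625≈27.976563; next y=1/10·(-7.265625)+3/4·27.976563≈20.255859
n=3: y≈20.255859, sp=4, e=sp−y≈-16.255859; I≈-5.365234, D=e−e_prev≈-27.521484; u=2·(-16.255859)+1/2·(-5.365234)+0·(-27.521484)≈-35.194336; next y=1/10·20.255859+3/4·(-35.194336)≈-24.370166
n=4: y≈-24.370166, sp=4, e=sp−y≈28.370166; I≈23.004932, D=e−e_prev≈44.626025; u=2·28.370166+1/2·23.004932+0·44.626025≈68.242798; next y=1/10·(-24.370166)+3/4·68.242798≈48.745082
n=5: y≈48.745082, sp=4, e=sp−y≈-44.745082; I≈-21.740150, D=e−e_prev≈-73.115248; u=2·(-44.745082)+1/2·(-21.740150)+0·(-73.115248)≈-100.360239; next y=1/10·48.745082+3/4·(-100.360239)≈-70.395671
n=6: y≈-70.395671, sp=4, e=sp−y≈74.395671; I≈52.655521, D=e−e_prev≈119.140753; u=2·74.395671+1/2·52.655521+0·119.140753≈175.119102; next y=1/10·(-70.395671)+3/4·175.119102≈124.299759
n=7: y≈124.299759, sp=3, e=sp−y≈-121.299759; I≈-68.644239, D=e−e_prev≈-195.695430; u=2·(-121.299759)+1/2·(-68.644239)+0·(-195.695430)≈-276.921638; next y=1/10·124.299759+3/4·(-276.921638)≈-195.261253
n=8: y≈-195.261253, sp=3, e=sp−y≈198.261253; I≈129.617014, D=e−e_prev≈319.561012; u=2·198.261253+1/2·129.617014+0·319.561012≈461.331012; next y=1/10·(-195.261253)+3/4·461.331012≈326.472134

0 5 12.500 0.000
1 4 -10.938 9.375
2 4 27.977 -7.266
3 4 -35.194 20.256
4 4 68.243 -24.370
5 4 -100.360 48.745
6 4 175.119 -70.396
7 3 -276.922 124.300
8 3 461.331 -195.261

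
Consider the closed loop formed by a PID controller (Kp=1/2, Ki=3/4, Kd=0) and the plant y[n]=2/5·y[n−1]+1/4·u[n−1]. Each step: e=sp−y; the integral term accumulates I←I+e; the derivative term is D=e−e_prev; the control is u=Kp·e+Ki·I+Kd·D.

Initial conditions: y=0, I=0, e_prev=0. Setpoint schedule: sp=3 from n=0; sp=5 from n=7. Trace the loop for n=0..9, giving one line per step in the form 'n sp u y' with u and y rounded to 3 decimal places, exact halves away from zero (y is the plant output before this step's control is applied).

(exact arithmetic carried between steps; '≈' marks a value shown rounded to 6 d.p. or computed from one; I and e_prev carry over from the previous line; the table rounds u and y to 3 d.p., halves away from zero)
n=0: y=0, sp=3, e=sp−y=3; I=3, D=e−e_prev=3; u=1/2·3+3/4·3+0·3=3.75; next y=2/5·0+1/4·3.75=0.9375
n=1: y=0.9375, sp=3, e=sp−y=2.0625; I=5.0625, D=e−e_prev=-0.9375; u=1/2·2.0625+3/4·5.0625+0·(-0.9375)=4.828125; next y=2/5·0.9375+1/4·4.828125≈1.582031
n=2: y≈1.582031, sp=3, e=sp−y≈1.417969; I≈6.480469, D=e−e_prev≈-0.644531; u=1/2·1.417969+3/4·6.480469+0·(-0.644531)≈5.569336; next y=2/5·1.582031+1/4·5.569336≈2.025146
n=3: y≈2.025146, sp=3, e=sp−y≈0.974854; I≈7.455322, D=e−e_prev≈-0.443115; u=1/2·0.974854+3/4·7.455322+0·(-0.443115)≈6.078918; next y=2/5·2.025146+1/4·6.078918≈2.329788
n=4: y≈2.329788, sp=3, e=sp−y≈0.670212; I≈8.125534, D=e−e_prev≈-0.304642; u=1/2·0.670212+3/4·8.125534+0·(-0.304642)≈6.429256; next y=2/5·2.329788+1/4·6.429256≈2.539229
n=5: y≈2.539229, sp=3, e=sp−y≈0.460771; I≈8.586305, D=e−e_prev≈-0.209441; u=1/2·0.460771+3/4·8.586305+0·(-0.209441)≈6.670114; next y=2/5·2.539229+1/4·6.670114≈2.683220
n=6: y≈2.683220, sp=3, e=sp−y≈0.316780; I≈8.903084, D=e−e_prev≈-0.143991; u=1/2·0.316780+3/4·8.903084+0·(-0.143991)≈6.835703; next y=2/5·2.683220+1/4·6.835703≈2.782214
n=7: y≈2.782214, sp=5, e=sp−y≈2.217786; I≈11.120871, D=e−e_prev≈1.901006; u=1/2·2.217786+3/4·11.120871+0·1.901006≈9.449546; next y=2/5·2.782214+1/4·9.449546≈3.475272
n=8: y≈3.475272, sp=5, e=sp−y≈1.524728; I≈12.645599, D=e−e_prev≈-0.693058; u=1/2·1.524728+3/4·12.645599+0·(-0.693058)≈10.246563; next y=2/5·3.475272+1/4·10.246563≈3.951750
n=9: y≈3.951750, sp=5, e=sp−y≈1.048250; I≈13.693849, D=e−e_prev≈-0.476477; u=1/2·1.048250+3/4·13.693849+0·(-0.476477)≈10.794512; next y=2/5·3.951750+1/4·10.794512≈4.279328

0 3 3.750 0.000
1 3 4.828 0.938
2 3 5.569 1.582
3 3 6.079 2.025
4 3 6.429 2.330
5 3 6.670 2.539
6 3 6.836 2.683
7 5 9.450 2.782
8 5 10.247 3.475
9 5 10.795 3.952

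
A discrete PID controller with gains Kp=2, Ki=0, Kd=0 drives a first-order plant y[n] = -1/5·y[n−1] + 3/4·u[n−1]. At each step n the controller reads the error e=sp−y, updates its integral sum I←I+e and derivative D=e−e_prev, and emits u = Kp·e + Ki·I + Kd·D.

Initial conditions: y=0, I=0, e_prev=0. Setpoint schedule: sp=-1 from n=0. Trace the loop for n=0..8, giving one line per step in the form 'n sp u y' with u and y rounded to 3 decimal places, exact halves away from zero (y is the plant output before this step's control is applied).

0 -1 -2.000 0.000
1 -1 1.000 -1.500
2 -1 -4.100 1.050
3 -1 4.570 -3.285
4 -1 -10.169 4.085
5 -1 14.887 -8.444
6 -1 -27.708 12.854
7 -1 44.704 -23.352
8 -1 -78.397 38.199

(exact arithmetic carried between steps; '≈' marks a value shown rounded to 6 d.p. or computed from one; I and e_prev carry over from the previous line; the table rounds u and y to 3 d.p., halves away from zero)
n=0: y=0, sp=-1, e=sp−y=-1; I=-1, D=e−e_prev=-1; u=2·(-1)+0·(-1)+0·(-1)=-2; next y=-1/5·0+3/4·(-2)=-1.5
n=1: y=-1.5, sp=-1, e=sp−y=0.5; I=-0.5, D=e−e_prev=1.5; u=2·0.5+0·(-0.5)+0·1.5=1; next y=-1/5·(-1.5)+3/4·1=1.05
n=2: y=1.05, sp=-1, e=sp−y=-2.05; I=-2.55, D=e−e_prev=-2.55; u=2·(-2.05)+0·(-2.55)+0·(-2.55)=-4.1; next y=-1/5·1.05+3/4·(-4.1)=-3.285
n=3: y=-3.285, sp=-1, e=sp−y=2.285; I=-0.265, D=e−e_prev=4.335; u=2·2.285+0·(-0.265)+0·4.335=4.57; next y=-1/5·(-3.285)+3/4·4.57=4.0845
n=4: y=4.0845, sp=-1, e=sp−y=-5.0845; I=-5.3495, D=e−e_prev=-7.3695; u=2·(-5.0845)+0·(-5.3495)+0·(-7.3695)=-10.169; next y=-1/5·4.0845+3/4·(-10.169)=-8.44365
n=5: y=-8.44365, sp=-1, e=sp−y=7.44365; I=2.09415, D=e−e_prev=12.52815; u=2·7.44365+0·2.09415+0·12.52815=14.8873; next y=-1/5·(-8.44365)+3/4·14.8873=12.854205
n=6: y=12.854205, sp=-1, e=sp−y=-13.854205; I=-11.760055, D=e−e_prev=-21.297855; u=2·(-13.854205)+0·(-11.760055)+0·(-21.297855)=-27.70841; next y=-1/5·12.854205+3/4·(-27.70841)≈-23.352149
n=7: y≈-23.352149, sp=-1, e=sp−y≈22.352149; I≈10.592094, D=e−e_prev≈36.206354; u=2·22.352149+0·10.592094+0·36.206354≈44.704297; next y=-1/5·(-23.352149)+3/4·44.704297≈38.198652
n=8: y≈38.198652, sp=-1, e=sp−y≈-39.198652; I≈-28.606559, D=e−e_prev≈-61.550801; u=2·(-39.198652)+0·(-28.606559)+0·(-61.550801)≈-78.397305; next y=-1/5·38.198652+3/4·(-78.397305)≈-66.437709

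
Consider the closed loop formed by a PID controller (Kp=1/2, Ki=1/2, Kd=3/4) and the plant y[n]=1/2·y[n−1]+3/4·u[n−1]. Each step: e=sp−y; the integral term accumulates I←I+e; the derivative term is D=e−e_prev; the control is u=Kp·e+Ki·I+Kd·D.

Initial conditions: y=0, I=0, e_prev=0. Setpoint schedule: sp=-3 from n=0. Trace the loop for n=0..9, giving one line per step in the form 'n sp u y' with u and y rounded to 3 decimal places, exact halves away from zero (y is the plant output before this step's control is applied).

0 -3 -5.250 0.000
1 -3 2.391 -3.938
2 -3 -6.677 -0.176
3 -3 3.342 -5.095
4 -3 -8.145 -0.041
5 -3 4.820 -6.129
6 -3 -9.871 0.551
7 -3 6.801 -7.128
8 -3 -12.057 1.537
9 -3 9.343 -8.274

(exact arithmetic carried between steps; '≈' marks a value shown rounded to 6 d.p. or computed from one; I and e_prev carry over from the previous line; the table rounds u and y to 3 d.p., halves away from zero)
n=0: y=0, sp=-3, e=sp−y=-3; I=-3, D=e−e_prev=-3; u=1/2·(-3)+1/2·(-3)+3/4·(-3)=-5.25; next y=1/2·0+3/4·(-5.25)=-3.9375
n=1: y=-3.9375, sp=-3, e=sp−y=0.9375; I=-2.0625, D=e−e_prev=3.9375; u=1/2·0.9375+1/2·(-2.0625)+3/4·3.9375=2.390625; next y=1/2·(-3.9375)+3/4·2.390625≈-0.175781
n=2: y≈-0.175781, sp=-3, e=sp−y≈-2.824219; I≈-4.886719, D=e−e_prev≈-3.761719; u=1/2·(-2.824219)+1/2·(-4.886719)+3/4·(-3.761719)≈-6.676758; next y=1/2·(-0.175781)+3/4·(-6.676758)≈-5.095459
n=3: y≈-5.095459, sp=-3, e=sp−y≈2.095459; I≈-2.791260, D=e−e_prev≈4.919678; u=1/2·2.095459+1/2·(-2.791260)+3/4·4.919678≈3.341858; next y=1/2·(-5.095459)+3/4·3.341858≈-0.041336
n=4: y≈-0.041336, sp=-3, e=sp−y≈-2.958664; I≈-5.749924, D=e−e_prev≈-5.054123; u=1/2·(-2.958664)+1/2·(-5.749924)+3/4·(-5.054123)≈-8.144886; next y=1/2·(-0.041336)+3/4·(-8.144886)≈-6.129333
n=5: y≈-6.129333, sp=-3, e=sp−y≈3.129333; I≈-2.620591, D=e−e_prev≈6.087996; u=1/2·3.129333+1/2·(-2.620591)+3/4·6.087996≈4.820368; next y=1/2·(-6.129333)+3/4·4.820368≈0.550610
n=6: y≈0.550610, sp=-3, e=sp−y≈-3.550610; I≈-6.171201, D=e−e_prev≈-6.679942; u=1/2·(-3.550610)+1/2·(-6.171201)+3/4·(-6.679942)≈-9.870862; next y=1/2·0.550610+3/4·(-9.870862)≈-7.127842
n=7: y≈-7.127842, sp=-3, e=sp−y≈4.127842; I≈-2.043359, D=e−e_prev≈7.678451; u=1/2·4.127842+1/2·(-2.043359)+3/4·7.678451≈6.801080; next y=1/2·(-7.127842)+3/4·6.801080≈1.536889
n=8: y≈1.536889, sp=-3, e=sp−y≈-4.536889; I≈-6.580248, D=e−e_prev≈-8.664731; u=1/2·(-4.536889)+1/2·(-6.580248)+3/4·(-8.664731)≈-12.057117; next y=1/2·1.536889+3/4·(-12.057117)≈-8.274393
n=9: y≈-8.274393, sp=-3, e=sp−y≈5.274393; I≈-1.305855, D=e−e_prev≈9.811282; u=1/2·5.274393+1/2·(-1.305855)+3/4·9.811282≈9.342730; next y=1/2·(-8.274393)+3/4·9.342730≈2.869851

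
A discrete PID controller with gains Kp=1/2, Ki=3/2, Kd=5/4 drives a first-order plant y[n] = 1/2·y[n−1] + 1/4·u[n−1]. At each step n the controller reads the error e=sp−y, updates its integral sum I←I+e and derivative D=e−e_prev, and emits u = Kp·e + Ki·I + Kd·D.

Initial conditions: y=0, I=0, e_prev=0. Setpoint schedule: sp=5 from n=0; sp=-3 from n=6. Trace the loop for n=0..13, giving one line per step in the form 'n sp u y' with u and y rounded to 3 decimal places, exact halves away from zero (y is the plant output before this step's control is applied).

(exact arithmetic carried between steps; '≈' marks a value shown rounded to 6 d.p. or computed from one; I and e_prev carry over from the previous line; the table rounds u and y to 3 d.p., halves away from zero)
n=0: y=0, sp=5, e=sp−y=5; I=5, D=e−e_prev=5; u=1/2·5+3/2·5+5/4·5=16.25; next y=1/2·0+1/4·16.25=4.0625
n=1: y=4.0625, sp=5, e=sp−y=0.9375; I=5.9375, D=e−e_prev=-4.0625; u=1/2·0.9375+3/2·5.9375+5/4·(-4.0625)=4.296875; next y=1/2·4.0625+1/4·4.296875≈3.105469
n=2: y≈3.105469, sp=5, e=sp−y≈1.894531; I≈7.832031, D=e−e_prev≈0.957031; u=1/2·1.894531+3/2·7.832031+5/4·0.957031≈13.891602; next y=1/2·3.105469+1/4·13.891602≈5.025635
n=3: y≈5.025635, sp=5, e=sp−y≈-0.025635; I≈7.806396, D=e−e_prev≈-1.920166; u=1/2·(-0.025635)+3/2·7.806396+5/4·(-1.920166)≈9.296570; next y=1/2·5.025635+1/4·9.296570≈4.836960
n=4: y≈4.836960, sp=5, e=sp−y≈0.163040; I≈7.969437, D=e−e_prev≈0.188675; u=1/2·0.163040+3/2·7.969437+5/4·0.188675≈12.271519; next y=1/2·4.836960+1/4·12.271519≈5.486360
n=5: y≈5.486360, sp=5, e=sp−y≈-0.486360; I≈7.483077, D=e−e_prev≈-0.649400; u=1/2·(-0.486360)+3/2·7.483077+5/4·(-0.649400)≈10.169686; next y=1/2·5.486360+1/4·10.169686≈5.285601
n=6: y≈5.285601, sp=-3, e=sp−y≈-8.285601; I≈-0.802524, D=e−e_prev≈-7.799242; u=1/2·(-8.285601)+3/2·(-0.802524)+5/4·(-7.799242)≈-15.095639; next y=1/2·5.285601+1/4·(-15.095639)≈-1.131109
n=7: y≈-1.131109, sp=-3, e=sp−y≈-1.868891; I≈-2.671415, D=e−e_prev≈6.416710; u=1/2·(-1.868891)+3/2·(-2.671415)+5/4·6.416710≈3.079320; next y=1/2·(-1.131109)+1/4·3.079320≈0.204275
n=8: y≈0.204275, sp=-3, e=sp−y≈-3.204275; I≈-5.875691, D=e−e_prev≈-1.335385; u=1/2·(-3.204275)+3/2·(-5.875691)+5/4·(-1.335385)≈-12.084904; next y=1/2·0.204275+1/4·(-12.084904)≈-2.919088
n=9: y≈-2.919088, sp=-3, e=sp−y≈-0.080912; I≈-5.956602, D=e−e_prev≈3.123364; u=1/2·(-0.080912)+3/2·(-5.956602)+5/4·3.123364≈-5.071154; next y=1/2·(-2.919088)+1/4·(-5.071154)≈-2.727333
n=10: y≈-2.727333, sp=-3, e=sp−y≈-0.272667; I≈-6.229269, D=e−e_prev≈-0.191756; u=1/2·(-0.272667)+3/2·(-6.229269)+5/4·(-0.191756)≈-9.719932; next y=1/2·(-2.727333)+1/4·(-9.719932)≈-3.793649
n=11: y≈-3.793649, sp=-3, e=sp−y≈0.793649; I≈-5.435620, D=e−e_prev≈1.066317; u=1/2·0.793649+3/2·(-5.435620)+5/4·1.066317≈-6.423709; next y=1/2·(-3.793649)+1/4·(-6.423709)≈-3.502752
n=12: y≈-3.502752, sp=-3, e=sp−y≈0.502752; I≈-4.932868, D=e−e_prev≈-0.290897; u=1/2·0.502752+3/2·(-4.932868)+5/4·(-0.290897)≈-7.511548; next y=1/2·(-3.502752)+1/4·(-7.511548)≈-3.629263
n=13: y≈-3.629263, sp=-3, e=sp−y≈0.629263; I≈-4.303605, D=e−e_prev≈0.126511; u=1/2·0.629263+3/2·(-4.303605)+5/4·0.126511≈-5.982637; next y=1/2·(-3.629263)+1/4·(-5.982637)≈-3.310291

0 5 16.250 0.000
1 5 4.297 4.063
2 5 13.892 3.105
3 5 9.297 5.026
4 5 12.272 4.837
5 5 10.170 5.486
6 -3 -15.096 5.286
7 -3 3.079 -1.131
8 -3 -12.085 0.204
9 -3 -5.071 -2.919
10 -3 -9.720 -2.727
11 -3 -6.424 -3.794
12 -3 -7.512 -3.503
13 -3 -5.983 -3.629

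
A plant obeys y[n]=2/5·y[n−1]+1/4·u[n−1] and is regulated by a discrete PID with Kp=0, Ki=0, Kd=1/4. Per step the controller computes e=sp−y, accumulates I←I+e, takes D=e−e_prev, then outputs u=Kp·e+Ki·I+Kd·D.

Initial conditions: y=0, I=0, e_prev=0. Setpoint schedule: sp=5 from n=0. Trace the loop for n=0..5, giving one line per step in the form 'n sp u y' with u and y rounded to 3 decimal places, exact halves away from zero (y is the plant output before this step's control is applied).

(exact arithmetic carried between steps; '≈' marks a value shown rounded to 6 d.p. or computed from one; I and e_prev carry over from the previous line; the table rounds u and y to 3 d.p., halves away from zero)
n=0: y=0, sp=5, e=sp−y=5; I=5, D=e−e_prev=5; u=0·5+0·5+1/4·5=1.25; next y=2/5·0+1/4·1.25=0.3125
n=1: y=0.3125, sp=5, e=sp−y=4.6875; I=9.6875, D=e−e_prev=-0.3125; u=0·4.6875+0·9.6875+1/4·(-0.3125)=-0.078125; next y=2/5·0.3125+1/4·(-0.078125)≈0.105469
n=2: y≈0.105469, sp=5, e=sp−y≈4.894531; I≈14.582031, D=e−e_prev≈0.207031; u=0·4.894531+0·14.582031+1/4·0.207031≈0.051758; next y=2/5·0.105469+1/4·0.051758≈0.055127
n=3: y≈0.055127, sp=5, e=sp−y≈4.944873; I≈19.526904, D=e−e_prev≈0.050342; u=0·4.944873+0·19.526904+1/4·0.050342≈0.012585; next y=2/5·0.055127+1/4·0.012585≈0.025197
n=4: y≈0.025197, sp=5, e=sp−y≈4.974803; I≈24.501707, D=e−e_prev≈0.029930; u=0·4.974803+0·24.501707+1/4·0.029930≈0.007482; next y=2/5·0.025197+1/4·0.007482≈0.011949
n=5: y≈0.011949, sp=5, e=sp−y≈4.988051; I≈29.489758, D=e−e_prev≈0.013248; u=0·4.988051+0·29.489758+1/4·0.013248≈0.003312; next y=2/5·0.011949+1/4·0.003312≈0.005608

0 5 1.250 0.000
1 5 -0.078 0.313
2 5 0.052 0.105
3 5 0.013 0.055
4 5 0.007 0.025
5 5 0.003 0.012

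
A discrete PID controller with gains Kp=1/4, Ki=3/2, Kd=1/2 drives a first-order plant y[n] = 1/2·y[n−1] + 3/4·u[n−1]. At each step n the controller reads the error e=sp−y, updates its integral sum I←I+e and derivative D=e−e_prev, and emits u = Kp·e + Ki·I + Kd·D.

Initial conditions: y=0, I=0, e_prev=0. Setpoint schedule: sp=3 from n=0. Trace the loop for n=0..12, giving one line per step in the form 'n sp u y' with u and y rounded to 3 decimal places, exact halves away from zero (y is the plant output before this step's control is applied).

0 3 6.750 0.000
1 3 -1.641 5.063
2 3 6.261 1.301
3 3 -2.173 5.346
4 3 6.012 1.043
5 3 -2.176 5.030
6 3 6.103 0.884
7 3 -2.101 5.019
8 3 6.130 0.934
9 3 -2.107 5.064
10 3 6.114 0.952
11 3 -2.117 5.062
12 3 6.112 0.943

(exact arithmetic carried between steps; '≈' marks a value shown rounded to 6 d.p. or computed from one; I and e_prev carry over from the previous line; the table rounds u and y to 3 d.p., halves away from zero)
n=0: y=0, sp=3, e=sp−y=3; I=3, D=e−e_prev=3; u=1/4·3+3/2·3+1/2·3=6.75; next y=1/2·0+3/4·6.75=5.0625
n=1: y=5.0625, sp=3, e=sp−y=-2.0625; I=0.9375, D=e−e_prev=-5.0625; u=1/4·(-2.0625)+3/2·0.9375+1/2·(-5.0625)=-1.640625; next y=1/2·5.0625+3/4·(-1.640625)≈1.300781
n=2: y≈1.300781, sp=3, e=sp−y≈1.699219; I≈2.636719, D=e−e_prev≈3.761719; u=1/4·1.699219+3/2·2.636719+1/2·3.761719≈6.260742; next y=1/2·1.300781+3/4·6.260742≈5.345947
n=3: y≈5.345947, sp=3, e=sp−y≈-2.345947; I≈0.290771, D=e−e_prev≈-4.045166; u=1/4·(-2.345947)+3/2·0.290771+1/2·(-4.045166)≈-2.172913; next y=1/2·5.345947+3/4·(-2.172913)≈1.043289
n=4: y≈1.043289, sp=3, e=sp−y≈1.956711; I≈2.247482, D=e−e_prev≈4.302658; u=1/4·1.956711+3/2·2.247482+1/2·4.302658≈6.011730; next y=1/2·1.043289+3/4·6.011730≈5.030442
n=5: y≈5.030442, sp=3, e=sp−y≈-2.030442; I≈0.217040, D=e−e_prev≈-3.987153; u=1/4·(-2.030442)+3/2·0.217040+1/2·(-3.987153)≈-2.175627; next y=1/2·5.030442+3/4·(-2.175627)≈0.883501
n=6: y≈0.883501, sp=3, e=sp−y≈2.116499; I≈2.333539, D=e−e_prev≈4.146941; u=1/4·2.116499+3/2·2.333539+1/2·4.146941≈6.102904; next y=1/2·0.883501+3/4·6.102904≈5.018929
n=7: y≈5.018929, sp=3, e=sp−y≈-2.018929; I≈0.314611, D=e−e_prev≈-4.135428; u=1/4·(-2.018929)+3/2·0.314611+1/2·(-4.135428)≈-2.100530; next y=1/2·5.018929+3/4·(-2.100530)≈0.934067
n=8: y≈0.934067, sp=3, e=sp−y≈2.065933; I≈2.380544, D=e−e_prev≈4.084862; u=1/4·2.065933+3/2·2.380544+1/2·4.084862≈6.129730; next y=1/2·0.934067+3/4·6.129730≈5.064331
n=9: y≈5.064331, sp=3, e=sp−y≈-2.064331; I≈0.316213, D=e−e_prev≈-4.130264; u=1/4·(-2.064331)+3/2·0.316213+1/2·(-4.130264)≈-2.106895; next y=1/2·5.064331+3/4·(-2.106895)≈0.951994
n=10: y≈0.951994, sp=3, e=sp−y≈2.048006; I≈2.364219, D=e−e_prev≈4.112337; u=1/4·2.048006+3/2·2.364219+1/2·4.112337≈6.114499; next y=1/2·0.951994+3/4·6.114499≈5.061871
n=11: y≈5.061871, sp=3, e=sp−y≈-2.061871; I≈0.302348, D=e−e_prev≈-4.109877; u=1/4·(-2.061871)+3/2·0.302348+1/2·(-4.109877)≈-2.116884; next y=1/2·5.061871+3/4·(-2.116884)≈0.943272
n=12: y≈0.943272, sp=3, e=sp−y≈2.056728; I≈2.359076, D=e−e_prev≈4.118599; u=1/4·2.056728+3/2·2.359076+1/2·4.118599≈6.112095; next y=1/2·0.943272+3/4·6.112095≈5.055707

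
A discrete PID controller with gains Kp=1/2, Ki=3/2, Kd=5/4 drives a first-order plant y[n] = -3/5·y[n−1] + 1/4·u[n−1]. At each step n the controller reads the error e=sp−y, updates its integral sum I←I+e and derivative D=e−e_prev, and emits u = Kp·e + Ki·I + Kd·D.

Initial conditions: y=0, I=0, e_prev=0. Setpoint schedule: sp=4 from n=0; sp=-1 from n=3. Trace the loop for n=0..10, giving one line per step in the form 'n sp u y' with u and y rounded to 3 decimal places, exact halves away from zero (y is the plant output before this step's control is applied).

(exact arithmetic carried between steps; '≈' marks a value shown rounded to 6 d.p. or computed from one; I and e_prev carry over from the previous line; the table rounds u and y to 3 d.p., halves away from zero)
n=0: y=0, sp=4, e=sp−y=4; I=4, D=e−e_prev=4; u=1/2·4+3/2·4+5/4·4=13; next y=-3/5·0+1/4·13=3.25
n=1: y=3.25, sp=4, e=sp−y=0.75; I=4.75, D=e−e_prev=-3.25; u=1/2·0.75+3/2·4.75+5/4·(-3.25)=3.4375; next y=-3/5·3.25+1/4·3.4375=-1.090625
n=2: y=-1.090625, sp=4, e=sp−y=5.090625; I=9.840625, D=e−e_prev=4.340625; u=1/2·5.090625+3/2·9.840625+5/4·4.340625≈22.732031; next y=-3/5·(-1.090625)+1/4·22.732031≈6.337383
n=3: y≈6.337383, sp=-1, e=sp−y≈-7.337383; I≈2.503242, D=e−e_prev≈-12.428008; u=1/2·(-7.337383)+3/2·2.503242+5/4·(-12.428008)≈-15.448838; next y=-3/5·6.337383+1/4·(-15.448838)≈-7.664639
n=4: y≈-7.664639, sp=-1, e=sp−y≈6.664639; I≈9.167881, D=e−e_prev≈14.002022; u=1/2·6.664639+3/2·9.167881+5/4·14.002022≈34.586669; next y=-3/5·(-7.664639)+1/4·34.586669≈13.245451
n=5: y≈13.245451, sp=-1, e=sp−y≈-14.245451; I≈-5.077569, D=e−e_prev≈-20.910090; u=1/2·(-14.245451)+3/2·(-5.077569)+5/4·(-20.910090)≈-40.876692; next y=-3/5·13.245451+1/4·(-40.876692)≈-18.166443
n=6: y≈-18.166443, sp=-1, e=sp−y≈17.166443; I≈12.088874, D=e−e_prev≈31.411894; u=1/2·17.166443+3/2·12.088874+5/4·31.411894≈65.981400; next y=-3/5·(-18.166443)+1/4·65.981400≈27.395216
n=7: y≈27.395216, sp=-1, e=sp−y≈-28.395216; I≈-16.306342, D=e−e_prev≈-45.561660; u=1/2·(-28.395216)+3/2·(-16.306342)+5/4·(-45.561660)≈-95.609196; next y=-3/5·27.395216+1/4·(-95.609196)≈-40.339429
n=8: y≈-40.339429, sp=-1, e=sp−y≈39.339429; I≈23.033087, D=e−e_prev≈67.734645; u=1/2·39.339429+3/2·23.033087+5/4·67.734645≈138.887650; next y=-3/5·(-40.339429)+1/4·138.887650≈58.925570
n=9: y≈58.925570, sp=-1, e=sp−y≈-59.925570; I≈-36.892483, D=e−e_prev≈-99.264998; u=1/2·(-59.925570)+3/2·(-36.892483)+5/4·(-99.264998)≈-209.382758; next y=-3/5·58.925570+1/4·(-209.382758)≈-87.701031
n=10: y≈-87.701031, sp=-1, e=sp−y≈86.701031; I≈49.808548, D=e−e_prev≈146.626601; u=1/2·86.701031+3/2·49.808548+5/4·146.626601≈301.346589; next y=-3/5·(-87.701031)+1/4·301.346589≈127.957266

0 4 13.000 0.000
1 4 3.438 3.250
2 4 22.732 -1.091
3 -1 -15.449 6.337
4 -1 34.587 -7.665
5 -1 -40.877 13.245
6 -1 65.981 -18.166
7 -1 -95.609 27.395
8 -1 138.888 -40.339
9 -1 -209.383 58.926
10 -1 301.347 -87.701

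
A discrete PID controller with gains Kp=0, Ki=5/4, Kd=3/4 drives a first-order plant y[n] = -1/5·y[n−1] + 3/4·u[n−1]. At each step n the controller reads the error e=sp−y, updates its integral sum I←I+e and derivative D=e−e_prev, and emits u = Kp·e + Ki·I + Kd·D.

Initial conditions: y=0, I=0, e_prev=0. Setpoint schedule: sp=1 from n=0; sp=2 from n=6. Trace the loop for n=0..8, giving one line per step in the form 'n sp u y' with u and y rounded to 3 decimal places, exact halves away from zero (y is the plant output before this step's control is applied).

0 1 2.000 0.000
1 1 -0.500 1.500
2 1 4.350 -0.675
3 1 -3.333 3.398
4 1 9.878 -3.179
5 1 -12.277 8.044
6 2 27.056 -10.816
7 2 -38.363 22.456
8 2 72.459 -33.263

(exact arithmetic carried between steps; '≈' marks a value shown rounded to 6 d.p. or computed from one; I and e_prev carry over from the previous line; the table rounds u and y to 3 d.p., halves away from zero)
n=0: y=0, sp=1, e=sp−y=1; I=1, D=e−e_prev=1; u=0·1+5/4·1+3/4·1=2; next y=-1/5·0+3/4·2=1.5
n=1: y=1.5, sp=1, e=sp−y=-0.5; I=0.5, D=e−e_prev=-1.5; u=0·(-0.5)+5/4·0.5+3/4·(-1.5)=-0.5; next y=-1/5·1.5+3/4·(-0.5)=-0.675
n=2: y=-0.675, sp=1, e=sp−y=1.675; I=2.175, D=e−e_prev=2.175; u=0·1.675+5/4·2.175+3/4·2.175=4.35; next y=-1/5·(-0.675)+3/4·4.35=3.3975
n=3: y=3.3975, sp=1, e=sp−y=-2.3975; I=-0.2225, D=e−e_prev=-4.0725; u=0·(-2.3975)+5/4·(-0.2225)+3/4·(-4.0725)=-3.3325; next y=-1/5·3.3975+3/4·(-3.3325)=-3.178875
n=4: y=-3.178875, sp=1, e=sp−y=4.178875; I=3.956375, D=e−e_prev=6.576375; u=0·4.178875+5/4·3.956375+3/4·6.576375=9.87775; next y=-1/5·(-3.178875)+3/4·9.87775≈8.044088
n=5: y≈8.044088, sp=1, e=sp−y≈-7.044088; I≈-3.087713, D=e−e_prev≈-11.222963; u=0·(-7.044088)+5/4·(-3.087713)+3/4·(-11.222963)≈-12.276863; next y=-1/5·8.044088+3/4·(-12.276863)≈-10.816464
n=6: y≈-10.816464, sp=2, e=sp−y≈12.816464; I≈9.728752, D=e−e_prev≈19.860552; u=0·12.816464+5/4·9.728752+3/4·19.860552≈27.056354; next y=-1/5·(-10.816464)+3/4·27.056354≈22.455558
n=7: y≈22.455558, sp=2, e=sp−y≈-20.455558; I≈-10.726806, D=e−e_prev≈-33.272023; u=0·(-20.455558)+5/4·(-10.726806)+3/4·(-33.272023)≈-38.362525; next y=-1/5·22.455558+3/4·(-38.362525)≈-33.263005
n=8: y≈-33.263005, sp=2, e=sp−y≈35.263005; I≈24.536199, D=e−e_prev≈55.718563; u=0·35.263005+5/4·24.536199+3/4·55.718563≈72.459171; next y=-1/5·(-33.263005)+3/4·72.459171≈60.996979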